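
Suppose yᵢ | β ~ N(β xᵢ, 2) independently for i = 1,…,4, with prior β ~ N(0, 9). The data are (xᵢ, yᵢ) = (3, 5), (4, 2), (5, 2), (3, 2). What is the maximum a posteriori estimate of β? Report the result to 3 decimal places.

β̂_MAP = 0.659

log p(β | y) = −Σ(yᵢ − βxᵢ)²/(2·2) − β²/(2·9) + const.
Setting the derivative to zero: Σxᵢ(yᵢ − βxᵢ)/2 − β/9 = 0, so β = Σxᵢyᵢ / (Σxᵢ² + σ²/τ²).
Σxᵢyᵢ = 3·5 + 4·2 + 5·2 + 3·2 = 39; Σxᵢ² = 59; σ²/τ² = 2/9.
β̂_MAP = 39 / (59 + 2/9) = 39/(533/9) = 27/41 ≈ 0.659.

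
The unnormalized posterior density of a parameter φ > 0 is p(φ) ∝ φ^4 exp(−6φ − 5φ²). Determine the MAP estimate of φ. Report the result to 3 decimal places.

φ̂_MAP = 0.400

ℓ'(φ) = 4/φ − 6 − 10φ. Setting this to zero and multiplying by φ: 10φ² + 6φ − 4 = 0.
φ = (−6 + √(6² + 4·10·4)) / (2·10) = (−6 + √196) / 20 = (−6 + 14)/20 = 2/5.
ℓ''(φ) = −4/φ² − 10 < 0, confirming a maximum.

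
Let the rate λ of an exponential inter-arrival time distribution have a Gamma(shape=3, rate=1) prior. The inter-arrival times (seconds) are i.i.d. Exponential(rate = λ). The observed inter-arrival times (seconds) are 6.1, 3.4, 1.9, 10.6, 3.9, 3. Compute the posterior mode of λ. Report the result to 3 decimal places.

λ̂_MAP = 0.268

The Exponential(rate=λ) likelihood is ∝ λ^n e^(−λΣtᵢ). Here n = 6 and Σtᵢ = 6.1 + 3.4 + 1.9 + 10.6 + 3.9 + 3 = 28.9.
Posterior ∝ λ^2e^(−1λ) · λ^6e^(−28.9λ) = λ^8e^(−29.9λ), i.e. Gamma(9, 29.9).
Mode = (a−1)/b = 8/29.9 ≈ 0.268.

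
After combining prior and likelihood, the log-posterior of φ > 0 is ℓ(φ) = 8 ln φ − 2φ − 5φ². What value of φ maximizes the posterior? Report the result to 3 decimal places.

ℓ'(φ) = 8/φ − 2 − 10φ. Setting this to zero and multiplying by φ: 10φ² + 2φ − 8 = 0.
φ = (−2 + √(2² + 4·10·8)) / (2·10) = (−2 + √324) / 20 = (−2 + 18)/20 = 4/5.
ℓ''(φ) = −8/φ² − 10 < 0, confirming a maximum.

φ̂_MAP = 0.800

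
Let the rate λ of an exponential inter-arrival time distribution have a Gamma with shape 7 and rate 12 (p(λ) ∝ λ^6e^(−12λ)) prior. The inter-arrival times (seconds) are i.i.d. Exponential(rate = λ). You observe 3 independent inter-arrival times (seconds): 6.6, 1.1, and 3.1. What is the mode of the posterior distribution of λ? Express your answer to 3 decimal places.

The Exponential(rate=λ) likelihood is ∝ λ^n e^(−λΣtᵢ). Here n = 3 and Σtᵢ = 6.6 + 1.1 + 3.1 = 10.8.
Posterior ∝ λ^6e^(−12λ) · λ^3e^(−10.8λ) = λ^9e^(−22.8λ), i.e. Gamma(10, 22.8).
Mode = (a−1)/b = 9/22.8 ≈ 0.395.

λ̂_MAP = 0.395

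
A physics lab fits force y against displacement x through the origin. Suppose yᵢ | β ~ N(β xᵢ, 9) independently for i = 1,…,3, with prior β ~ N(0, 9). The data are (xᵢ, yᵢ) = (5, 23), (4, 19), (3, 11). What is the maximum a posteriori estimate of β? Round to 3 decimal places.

β̂_MAP = 4.392

log p(β | y) = −Σ(yᵢ − βxᵢ)²/(2·9) − β²/(2·9) + const.
Setting the derivative to zero: Σxᵢ(yᵢ − βxᵢ)/9 − β/9 = 0, so β = Σxᵢyᵢ / (Σxᵢ² + σ²/τ²).
Σxᵢyᵢ = 5·23 + 4·19 + 3·11 = 224; Σxᵢ² = 50; σ²/τ² = 1.
β̂_MAP = 224 / (50 + 1) = 224/51 ≈ 4.392.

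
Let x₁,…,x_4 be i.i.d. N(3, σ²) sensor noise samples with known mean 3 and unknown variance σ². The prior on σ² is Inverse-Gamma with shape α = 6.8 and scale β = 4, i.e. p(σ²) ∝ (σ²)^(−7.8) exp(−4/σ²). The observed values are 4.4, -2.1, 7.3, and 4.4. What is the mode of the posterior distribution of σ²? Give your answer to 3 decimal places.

Sum of squared deviations about the known mean: SS = (4.4−3)² + (-2.1−3)² + (7.3−3)² + (4.4−3)² = 48.42.
The Normal likelihood contributes (σ²)^(−n/2) exp(−SS/(2σ²)), so the posterior is Inverse-Gamma(α + n/2, β + SS/2) = Inverse-Gamma(8.8, 28.21).
The mode of Inverse-Gamma(a, b) is b/(a+1) = 28.21/9.8 ≈ 2.879.

σ̂²_MAP = 2.879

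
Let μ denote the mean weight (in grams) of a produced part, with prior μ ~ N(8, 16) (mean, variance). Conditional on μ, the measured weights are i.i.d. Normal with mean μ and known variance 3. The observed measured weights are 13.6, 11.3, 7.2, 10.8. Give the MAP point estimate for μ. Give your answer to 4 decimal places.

μ̂_MAP = 10.6030

n = 4; x̄ = (13.6 + 11.3 + 7.2 + 10.8)/4 = 42.9/4 = 10.725.
For a Normal prior and Normal likelihood with known variance, the posterior is Normal; its mode equals its mean, the precision-weighted average.
Prior precision 1/σ₀² = 1/16 = 0.0625; data precision n/σ² = 4/3.
μ̂ = (0.0625·8 + (4/3)·10.725) / (0.0625 + 4/3) = 14.8/(67/48) = 3552/335 ≈ 10.6030.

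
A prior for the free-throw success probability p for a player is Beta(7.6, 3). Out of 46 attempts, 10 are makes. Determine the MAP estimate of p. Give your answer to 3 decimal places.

Prior: Beta(7.6, 3).
Data: 10 successes in 46 trials. The binomial likelihood contributes p^10(1−p)^36, so the posterior is Beta(7.6+10, 3+36) = Beta(17.6, 39).
For Beta(a, b) with a, b > 1 the mode is (a−1)/(a+b−2) = 16.6/54.6 ≈ 0.304.

p̂_MAP = 0.304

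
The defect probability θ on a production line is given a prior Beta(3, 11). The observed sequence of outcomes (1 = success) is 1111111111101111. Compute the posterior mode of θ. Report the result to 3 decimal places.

Prior: Beta(3, 11).
Data: 15 successes in 16 trials (from the sequence). The binomial likelihood contributes θ^15(1−θ)^1, so the posterior is Beta(3+15, 11+1) = Beta(18, 12).
For Beta(a, b) with a, b > 1 the mode is (a−1)/(a+b−2) = 17/28 ≈ 0.607.

θ̂_MAP = 0.607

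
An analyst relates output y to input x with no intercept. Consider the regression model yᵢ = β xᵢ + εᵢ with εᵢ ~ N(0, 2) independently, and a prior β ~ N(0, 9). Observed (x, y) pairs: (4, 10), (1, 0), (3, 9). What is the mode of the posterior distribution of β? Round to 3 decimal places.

log p(β | y) = −Σ(yᵢ − βxᵢ)²/(2·2) − β²/(2·9) + const.
Setting the derivative to zero: Σxᵢ(yᵢ − βxᵢ)/2 − β/9 = 0, so β = Σxᵢyᵢ / (Σxᵢ² + σ²/τ²).
Σxᵢyᵢ = 4·10 + 1·0 + 3·9 = 67; Σxᵢ² = 26; σ²/τ² = 2/9.
β̂_MAP = 67 / (26 + 2/9) = 67/(236/9) = 603/236 ≈ 2.555.

β̂_MAP = 2.555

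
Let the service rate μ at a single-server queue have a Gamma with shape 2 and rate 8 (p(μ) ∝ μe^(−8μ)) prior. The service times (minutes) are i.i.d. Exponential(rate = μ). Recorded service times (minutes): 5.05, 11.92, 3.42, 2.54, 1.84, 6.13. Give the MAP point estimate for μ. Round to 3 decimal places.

μ̂_MAP = 0.180

The Exponential(rate=μ) likelihood is ∝ μ^n e^(−μΣtᵢ). Here n = 6 and Σtᵢ = 5.05 + 11.92 + 3.42 + 2.54 + 1.84 + 6.13 = 30.90.
Posterior ∝ μe^(−8μ) · μ^6e^(−30.90μ) = μ^7e^(−38.90μ), i.e. Gamma(8, 38.90).
Mode = (a−1)/b = 7/38.90 ≈ 0.180.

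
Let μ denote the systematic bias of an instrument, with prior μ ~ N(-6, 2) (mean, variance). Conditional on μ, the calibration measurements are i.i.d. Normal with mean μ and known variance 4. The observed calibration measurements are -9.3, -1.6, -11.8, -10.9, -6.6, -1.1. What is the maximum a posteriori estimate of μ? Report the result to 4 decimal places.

μ̂_MAP = -6.6625

n = 6; x̄ = ((-9.3) + (-1.6) + (-11.8) + (-10.9) + (-6.6) + (-1.1))/6 = -41.3/6 = -413/60 ≈ -6.8833.
For a Normal prior and Normal likelihood with known variance, the posterior is Normal; its mode equals its mean, the precision-weighted average.
Prior precision 1/σ₀² = 1/2 = 0.5; data precision n/σ² = 6/4 = 1.5.
μ̂ = (0.5·(-6) + 1.5·(-413/60)) / (0.5 + 1.5) = (-13.325)/2 = -6.6625.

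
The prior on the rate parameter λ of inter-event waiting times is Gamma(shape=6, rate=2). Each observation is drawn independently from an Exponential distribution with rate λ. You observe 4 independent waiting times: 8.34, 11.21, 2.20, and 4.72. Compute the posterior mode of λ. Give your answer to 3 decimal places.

The Exponential(rate=λ) likelihood is ∝ λ^n e^(−λΣtᵢ). Here n = 4 and Σtᵢ = 8.34 + 11.21 + 2.20 + 4.72 = 26.47.
Posterior ∝ λ^5e^(−2λ) · λ^4e^(−26.47λ) = λ^9e^(−28.47λ), i.e. Gamma(10, 28.47).
Mode = (a−1)/b = 9/28.47 ≈ 0.316.

λ̂_MAP = 0.316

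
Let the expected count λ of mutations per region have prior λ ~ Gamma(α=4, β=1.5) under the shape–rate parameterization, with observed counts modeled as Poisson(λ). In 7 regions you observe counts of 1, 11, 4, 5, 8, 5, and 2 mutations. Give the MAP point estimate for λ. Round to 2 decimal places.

Σxᵢ = 1+11+4+5+8+5+2 = 36, with n = 7.
Posterior ∝ λ^3e^(−1.5λ) · λ^36e^(−7λ) = λ^39e^(−8.5λ), i.e. Gamma(shape=40, rate=8.5).
The mode of a Gamma(a, b) with a ≥ 1 (shape–rate) is (a−1)/b = 39/8.5 ≈ 4.59.

λ̂_MAP = 4.59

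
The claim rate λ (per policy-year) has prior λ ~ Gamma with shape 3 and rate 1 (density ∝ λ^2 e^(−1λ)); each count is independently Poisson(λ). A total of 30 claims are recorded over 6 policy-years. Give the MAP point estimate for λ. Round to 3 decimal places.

Σxᵢ = 30, n = 6.
Posterior ∝ λ^2e^(−1λ) · λ^30e^(−6λ) = λ^32e^(−7λ), i.e. Gamma(shape=33, rate=7).
The mode of a Gamma(a, b) with a ≥ 1 (shape–rate) is (a−1)/b = 32/7 ≈ 4.571.

λ̂_MAP = 4.571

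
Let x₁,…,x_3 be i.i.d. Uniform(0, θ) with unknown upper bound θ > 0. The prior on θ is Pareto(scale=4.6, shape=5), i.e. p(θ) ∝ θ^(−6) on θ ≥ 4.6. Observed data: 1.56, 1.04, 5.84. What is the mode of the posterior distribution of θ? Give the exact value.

θ̂_MAP = 5.84

The Uniform(0, θ) likelihood is θ^(−n) for θ ≥ max(xᵢ), zero otherwise. Here max(xᵢ) = 5.84.
Posterior ∝ θ^(−6) · θ^(−3) = θ^(−9) on θ ≥ max(4.6, 5.84) = 5.84.
This density is strictly decreasing in θ, so the posterior mode lies at the lower boundary of the support.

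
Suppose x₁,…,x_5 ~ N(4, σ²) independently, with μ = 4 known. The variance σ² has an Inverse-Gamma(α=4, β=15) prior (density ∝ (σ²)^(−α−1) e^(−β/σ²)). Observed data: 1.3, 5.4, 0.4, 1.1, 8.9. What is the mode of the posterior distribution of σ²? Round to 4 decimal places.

σ̂²_MAP = 5.6420

Sum of squared deviations about the known mean: SS = (1.3−4)² + (5.4−4)² + (0.4−4)² + (1.1−4)² + (8.9−4)² = 54.63.
The Normal likelihood contributes (σ²)^(−n/2) exp(−SS/(2σ²)), so the posterior is Inverse-Gamma(α + n/2, β + SS/2) = Inverse-Gamma(6.5, 42.315).
The mode of Inverse-Gamma(a, b) is b/(a+1) = 42.315/7.5 ≈ 5.6420.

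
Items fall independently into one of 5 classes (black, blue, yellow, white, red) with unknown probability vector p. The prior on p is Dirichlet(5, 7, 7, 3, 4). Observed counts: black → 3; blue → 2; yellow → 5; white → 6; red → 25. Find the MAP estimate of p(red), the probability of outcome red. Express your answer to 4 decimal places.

The posterior is Dirichlet(αᵢ + nᵢ) = Dirichlet(8, 9, 12, 9, 29).
For a Dirichlet(a₁,…,a_K) with all aᵢ > 1, the mode has j-th component (aⱼ − 1)/(Σaᵢ − K).
Here Σaᵢ = 67 and K = 5, so p(red) = (29 − 1)/(67 − 5) = 28/62 ≈ 0.4516.

MAP estimate of p(red) = 0.4516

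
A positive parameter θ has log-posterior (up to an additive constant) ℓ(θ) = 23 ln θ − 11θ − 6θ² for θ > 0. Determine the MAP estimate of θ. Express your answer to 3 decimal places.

ℓ'(θ) = 23/θ − 11 − 12θ. Setting this to zero and multiplying by θ: 12θ² + 11θ − 23 = 0.
θ = (−11 + √(11² + 4·12·23)) / (2·12) = (−11 + √1225) / 24 = (−11 + 35)/24 = 1.
ℓ''(θ) = −23/θ² − 12 < 0, confirming a maximum.

θ̂_MAP = 1.000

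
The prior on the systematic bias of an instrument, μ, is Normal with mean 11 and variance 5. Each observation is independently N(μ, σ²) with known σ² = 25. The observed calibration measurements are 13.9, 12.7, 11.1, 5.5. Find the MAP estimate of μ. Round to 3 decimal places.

n = 4; x̄ = (13.9 + 12.7 + 11.1 + 5.5)/4 = 43.2/4 = 10.8.
For a Normal prior and Normal likelihood with known variance, the posterior is Normal; its mode equals its mean, the precision-weighted average.
Prior precision 1/σ₀² = 1/5 = 0.2; data precision n/σ² = 4/25 = 0.16.
μ̂ = (0.2·11 + 0.16·10.8) / (0.2 + 0.16) = 3.928/0.36 = 491/45 ≈ 10.911.

μ̂_MAP = 10.911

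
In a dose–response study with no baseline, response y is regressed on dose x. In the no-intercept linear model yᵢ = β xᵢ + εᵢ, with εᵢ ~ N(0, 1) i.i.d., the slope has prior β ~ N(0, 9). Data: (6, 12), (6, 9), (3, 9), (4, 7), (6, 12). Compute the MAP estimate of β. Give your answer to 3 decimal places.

β̂_MAP = 1.901

log p(β | y) = −Σ(yᵢ − βxᵢ)²/(2·1) − β²/(2·9) + const.
Setting the derivative to zero: Σxᵢ(yᵢ − βxᵢ)/1 − β/9 = 0, so β = Σxᵢyᵢ / (Σxᵢ² + σ²/τ²).
Σxᵢyᵢ = 6·12 + 6·9 + 3·9 + 4·7 + 6·12 = 253; Σxᵢ² = 133; σ²/τ² = 1/9.
β̂_MAP = 253 / (133 + 1/9) = 253/(1198/9) = 2277/1198 ≈ 1.901.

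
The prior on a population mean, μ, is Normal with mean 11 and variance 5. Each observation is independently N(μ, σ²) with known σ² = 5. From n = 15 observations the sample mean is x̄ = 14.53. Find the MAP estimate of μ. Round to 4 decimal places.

n = 15, x̄ = 14.53.
For a Normal prior and Normal likelihood with known variance, the posterior is Normal; its mode equals its mean, the precision-weighted average.
Prior precision 1/σ₀² = 1/5 = 0.2; data precision n/σ² = 15/5 = 3.
μ̂ = (0.2·11 + 3·14.53) / (0.2 + 3) = 45.79/3.2 = 14.309375 ≈ 14.3094.

μ̂_MAP = 14.3094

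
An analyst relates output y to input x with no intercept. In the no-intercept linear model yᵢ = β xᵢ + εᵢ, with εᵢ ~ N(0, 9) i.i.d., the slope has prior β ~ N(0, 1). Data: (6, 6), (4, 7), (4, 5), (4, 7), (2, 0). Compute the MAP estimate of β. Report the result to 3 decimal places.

β̂_MAP = 1.155

log p(β | y) = −Σ(yᵢ − βxᵢ)²/(2·9) − β²/(2·1) + const.
Setting the derivative to zero: Σxᵢ(yᵢ − βxᵢ)/9 − β/1 = 0, so β = Σxᵢyᵢ / (Σxᵢ² + σ²/τ²).
Σxᵢyᵢ = 6·6 + 4·7 + 4·5 + 4·7 + 2·0 = 112; Σxᵢ² = 88; σ²/τ² = 9.
β̂_MAP = 112 / (88 + 9) = 112/97 ≈ 1.155.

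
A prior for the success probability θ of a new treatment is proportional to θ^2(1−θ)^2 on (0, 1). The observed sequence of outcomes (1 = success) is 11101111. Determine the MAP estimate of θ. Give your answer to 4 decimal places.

The prior density ∝ θ^2(1−θ)^2 is the kernel of Beta(3, 3).
Data: 7 successes in 8 trials (from the sequence). The binomial likelihood contributes θ^7(1−θ)^1, so the posterior is Beta(3+7, 3+1) = Beta(10, 4).
For Beta(a, b) with a, b > 1 the mode is (a−1)/(a+b−2) = 9/12 ≈ 0.7500.

θ̂_MAP = 0.7500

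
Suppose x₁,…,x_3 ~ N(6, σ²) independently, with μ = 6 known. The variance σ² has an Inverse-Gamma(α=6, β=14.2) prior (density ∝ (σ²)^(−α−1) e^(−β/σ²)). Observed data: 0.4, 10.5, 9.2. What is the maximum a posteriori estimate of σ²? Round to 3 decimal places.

Sum of squared deviations about the known mean: SS = (0.4−6)² + (10.5−6)² + (9.2−6)² = 61.85.
The Normal likelihood contributes (σ²)^(−n/2) exp(−SS/(2σ²)), so the posterior is Inverse-Gamma(α + n/2, β + SS/2) = Inverse-Gamma(7.5, 45.125).
The mode of Inverse-Gamma(a, b) is b/(a+1) = 45.125/8.5 ≈ 5.309.

σ̂²_MAP = 5.309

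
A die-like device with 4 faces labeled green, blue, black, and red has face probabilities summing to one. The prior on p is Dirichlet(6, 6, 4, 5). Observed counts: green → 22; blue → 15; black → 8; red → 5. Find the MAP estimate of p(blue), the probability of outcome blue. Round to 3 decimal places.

The posterior is Dirichlet(αᵢ + nᵢ) = Dirichlet(28, 21, 12, 10).
For a Dirichlet(a₁,…,a_K) with all aᵢ > 1, the mode has j-th component (aⱼ − 1)/(Σaᵢ − K).
Here Σaᵢ = 71 and K = 4, so p(blue) = (21 − 1)/(71 − 4) = 20/67 ≈ 0.299.

MAP estimate of p(blue) = 0.299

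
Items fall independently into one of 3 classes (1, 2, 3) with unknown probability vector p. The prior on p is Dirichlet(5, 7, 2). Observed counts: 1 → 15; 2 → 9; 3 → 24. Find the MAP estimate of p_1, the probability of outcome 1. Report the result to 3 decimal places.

MAP estimate: 0.322

The posterior is Dirichlet(αᵢ + nᵢ) = Dirichlet(20, 16, 26).
For a Dirichlet(a₁,…,a_K) with all aᵢ > 1, the mode has j-th component (aⱼ − 1)/(Σaᵢ − K).
Here Σaᵢ = 62 and K = 3, so p_1 = (20 − 1)/(62 − 3) = 19/59 ≈ 0.322.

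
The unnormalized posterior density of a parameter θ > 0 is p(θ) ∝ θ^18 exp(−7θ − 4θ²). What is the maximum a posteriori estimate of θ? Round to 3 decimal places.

ℓ'(θ) = 18/θ − 7 − 8θ. Setting this to zero and multiplying by θ: 8θ² + 7θ − 18 = 0.
θ = (−7 + √(7² + 4·8·18)) / (2·8) = (−7 + √625) / 16 = (−7 + 25)/16 = 9/8.
ℓ''(θ) = −18/θ² − 8 < 0, confirming a maximum.

θ̂_MAP = 1.125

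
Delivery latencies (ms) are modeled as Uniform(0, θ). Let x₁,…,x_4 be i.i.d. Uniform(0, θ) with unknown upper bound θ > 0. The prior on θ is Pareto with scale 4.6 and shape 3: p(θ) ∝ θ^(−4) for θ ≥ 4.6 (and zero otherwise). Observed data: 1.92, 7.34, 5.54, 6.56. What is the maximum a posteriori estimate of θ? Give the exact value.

θ̂_MAP = 7.34

The Uniform(0, θ) likelihood is θ^(−n) for θ ≥ max(xᵢ), zero otherwise. Here max(xᵢ) = 7.34.
Posterior ∝ θ^(−4) · θ^(−4) = θ^(−8) on θ ≥ max(4.6, 7.34) = 7.34.
This density is strictly decreasing in θ, so the posterior mode lies at the lower boundary of the support.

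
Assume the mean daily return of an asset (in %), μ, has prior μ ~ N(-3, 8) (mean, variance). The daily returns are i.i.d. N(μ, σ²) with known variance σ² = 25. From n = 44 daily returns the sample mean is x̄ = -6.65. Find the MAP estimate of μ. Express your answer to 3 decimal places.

n = 44, x̄ = -6.65.
For a Normal prior and Normal likelihood with known variance, the posterior is Normal; its mode equals its mean, the precision-weighted average.
Prior precision 1/σ₀² = 1/8 = 0.125; data precision n/σ² = 44/25 = 1.76.
μ̂ = (0.125·(-3) + 1.76·(-6.65)) / (0.125 + 1.76) = (-12.079)/1.885 = -12079/1885 ≈ -6.408.

μ̂_MAP = -6.408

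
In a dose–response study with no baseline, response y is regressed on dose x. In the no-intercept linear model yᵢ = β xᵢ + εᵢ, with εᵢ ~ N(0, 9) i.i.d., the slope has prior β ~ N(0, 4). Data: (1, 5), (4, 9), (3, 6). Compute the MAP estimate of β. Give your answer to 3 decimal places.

β̂_MAP = 2.088

log p(β | y) = −Σ(yᵢ − βxᵢ)²/(2·9) − β²/(2·4) + const.
Setting the derivative to zero: Σxᵢ(yᵢ − βxᵢ)/9 − β/4 = 0, so β = Σxᵢyᵢ / (Σxᵢ² + σ²/τ²).
Σxᵢyᵢ = 1·5 + 4·9 + 3·6 = 59; Σxᵢ² = 26; σ²/τ² = 2.25.
β̂_MAP = 59 / (26 + 2.25) = 59/28.25 ≈ 2.088.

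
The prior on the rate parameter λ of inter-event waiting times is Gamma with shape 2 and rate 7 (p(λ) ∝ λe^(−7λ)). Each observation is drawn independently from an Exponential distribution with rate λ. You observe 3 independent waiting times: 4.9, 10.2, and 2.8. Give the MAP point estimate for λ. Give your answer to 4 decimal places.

λ̂_MAP = 0.1606

The Exponential(rate=λ) likelihood is ∝ λ^n e^(−λΣtᵢ). Here n = 3 and Σtᵢ = 4.9 + 10.2 + 2.8 = 17.9.
Posterior ∝ λe^(−7λ) · λ^3e^(−17.9λ) = λ^4e^(−24.9λ), i.e. Gamma(5, 24.9).
Mode = (a−1)/b = 4/24.9 ≈ 0.1606.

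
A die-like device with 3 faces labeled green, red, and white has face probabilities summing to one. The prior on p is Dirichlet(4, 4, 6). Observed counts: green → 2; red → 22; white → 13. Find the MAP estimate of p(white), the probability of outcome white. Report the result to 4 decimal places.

The posterior is Dirichlet(αᵢ + nᵢ) = Dirichlet(6, 26, 19).
For a Dirichlet(a₁,…,a_K) with all aᵢ > 1, the mode has j-th component (aⱼ − 1)/(Σaᵢ − K).
Here Σaᵢ = 51 and K = 3, so p(white) = (19 − 1)/(51 − 3) = 18/48 ≈ 0.3750.

MAP estimate of p(white) = 0.3750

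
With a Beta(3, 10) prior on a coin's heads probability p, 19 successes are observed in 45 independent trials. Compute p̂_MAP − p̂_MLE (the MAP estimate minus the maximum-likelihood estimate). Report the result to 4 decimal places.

Posterior is Beta(22, 36); MAP = (22−1)/(58−2) = 21/56 ≈ 0.37500.
MLE ignores the prior: p̂_MLE = k/n = 19/45 ≈ 0.42222.
Difference = 21/56 − 19/45 = -17/360 ≈ -0.0472.

MAP − MLE = -0.0472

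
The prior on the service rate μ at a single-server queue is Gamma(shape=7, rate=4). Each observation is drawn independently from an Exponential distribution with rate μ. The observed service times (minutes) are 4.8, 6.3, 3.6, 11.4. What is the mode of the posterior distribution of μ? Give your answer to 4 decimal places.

μ̂_MAP = 0.3322

The Exponential(rate=μ) likelihood is ∝ μ^n e^(−μΣtᵢ). Here n = 4 and Σtᵢ = 4.8 + 6.3 + 3.6 + 11.4 = 26.1.
Posterior ∝ μ^6e^(−4μ) · μ^4e^(−26.1μ) = μ^10e^(−30.1μ), i.e. Gamma(11, 30.1).
Mode = (a−1)/b = 10/30.1 ≈ 0.3322.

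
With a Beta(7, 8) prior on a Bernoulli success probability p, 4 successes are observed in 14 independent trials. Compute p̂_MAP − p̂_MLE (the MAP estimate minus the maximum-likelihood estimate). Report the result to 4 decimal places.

Posterior is Beta(11, 18); MAP = (11−1)/(29−2) = 10/27 ≈ 0.37037.
MLE ignores the prior: p̂_MLE = k/n = 4/14 ≈ 0.28571.
Difference = 10/27 − 4/14 = 16/189 ≈ 0.0847.

MAP − MLE = 0.0847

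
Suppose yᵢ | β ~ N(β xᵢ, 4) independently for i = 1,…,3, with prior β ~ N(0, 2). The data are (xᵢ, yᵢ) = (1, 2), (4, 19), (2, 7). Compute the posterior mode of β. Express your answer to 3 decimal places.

β̂_MAP = 4.000

log p(β | y) = −Σ(yᵢ − βxᵢ)²/(2·4) − β²/(2·2) + const.
Setting the derivative to zero: Σxᵢ(yᵢ − βxᵢ)/4 − β/2 = 0, so β = Σxᵢyᵢ / (Σxᵢ² + σ²/τ²).
Σxᵢyᵢ = 1·2 + 4·19 + 2·7 = 92; Σxᵢ² = 21; σ²/τ² = 2.
β̂_MAP = 92 / (21 + 2) = 92/23 ≈ 4.000.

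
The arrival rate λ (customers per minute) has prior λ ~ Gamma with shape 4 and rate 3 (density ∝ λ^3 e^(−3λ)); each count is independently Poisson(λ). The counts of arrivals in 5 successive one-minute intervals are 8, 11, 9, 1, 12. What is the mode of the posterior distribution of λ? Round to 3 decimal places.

Σxᵢ = 8+11+9+1+12 = 41, with n = 5.
Posterior ∝ λ^3e^(−3λ) · λ^41e^(−5λ) = λ^44e^(−8λ), i.e. Gamma(shape=45, rate=8).
The mode of a Gamma(a, b) with a ≥ 1 (shape–rate) is (a−1)/b = 44/8 ≈ 5.500.

λ̂_MAP = 5.500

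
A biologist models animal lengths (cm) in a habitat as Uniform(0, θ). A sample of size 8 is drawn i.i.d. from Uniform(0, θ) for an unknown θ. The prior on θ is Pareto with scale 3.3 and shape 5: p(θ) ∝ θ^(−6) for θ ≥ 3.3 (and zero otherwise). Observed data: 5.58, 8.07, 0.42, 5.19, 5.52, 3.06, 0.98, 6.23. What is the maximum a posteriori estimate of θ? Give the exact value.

θ̂_MAP = 8.07

The Uniform(0, θ) likelihood is θ^(−n) for θ ≥ max(xᵢ), zero otherwise. Here max(xᵢ) = 8.07.
Posterior ∝ θ^(−6) · θ^(−8) = θ^(−14) on θ ≥ max(3.3, 8.07) = 8.07.
This density is strictly decreasing in θ, so the posterior mode lies at the lower boundary of the support.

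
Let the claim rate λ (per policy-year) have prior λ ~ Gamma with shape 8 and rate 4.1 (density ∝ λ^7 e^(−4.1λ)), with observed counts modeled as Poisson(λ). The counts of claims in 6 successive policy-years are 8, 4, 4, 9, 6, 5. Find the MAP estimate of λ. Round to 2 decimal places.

Σxᵢ = 8+4+4+9+6+5 = 36, with n = 6.
Posterior ∝ λ^7e^(−4.1λ) · λ^36e^(−6λ) = λ^43e^(−10.1λ), i.e. Gamma(shape=44, rate=10.1).
The mode of a Gamma(a, b) with a ≥ 1 (shape–rate) is (a−1)/b = 43/10.1 ≈ 4.26.

λ̂_MAP = 4.26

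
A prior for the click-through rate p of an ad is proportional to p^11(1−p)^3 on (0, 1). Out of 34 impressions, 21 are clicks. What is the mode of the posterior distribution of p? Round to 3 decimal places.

p̂_MAP = 0.667

The prior density ∝ p^11(1−p)^3 is the kernel of Beta(12, 4).
Data: 21 successes in 34 trials. The binomial likelihood contributes p^21(1−p)^13, so the posterior is Beta(12+21, 4+13) = Beta(33, 17).
For Beta(a, b) with a, b > 1 the mode is (a−1)/(a+b−2) = 32/48 ≈ 0.667.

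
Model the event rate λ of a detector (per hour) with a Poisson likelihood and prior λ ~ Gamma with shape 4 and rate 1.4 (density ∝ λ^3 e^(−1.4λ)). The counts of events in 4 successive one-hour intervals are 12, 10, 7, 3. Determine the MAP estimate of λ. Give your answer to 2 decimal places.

λ̂_MAP = 6.48

Σxᵢ = 12+10+7+3 = 32, with n = 4.
Posterior ∝ λ^3e^(−1.4λ) · λ^32e^(−4λ) = λ^35e^(−5.4λ), i.e. Gamma(shape=36, rate=5.4).
The mode of a Gamma(a, b) with a ≥ 1 (shape–rate) is (a−1)/b = 35/5.4 ≈ 6.48.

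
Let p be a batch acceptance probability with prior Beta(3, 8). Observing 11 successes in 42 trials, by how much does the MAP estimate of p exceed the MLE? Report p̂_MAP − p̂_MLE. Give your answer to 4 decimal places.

Posterior is Beta(14, 39); MAP = (14−1)/(53−2) = 13/51 ≈ 0.25490.
MLE ignores the prior: p̂_MLE = k/n = 11/42 ≈ 0.26190.
Difference = 13/51 − 11/42 = -5/714 ≈ -0.0070.

MAP − MLE = -0.0070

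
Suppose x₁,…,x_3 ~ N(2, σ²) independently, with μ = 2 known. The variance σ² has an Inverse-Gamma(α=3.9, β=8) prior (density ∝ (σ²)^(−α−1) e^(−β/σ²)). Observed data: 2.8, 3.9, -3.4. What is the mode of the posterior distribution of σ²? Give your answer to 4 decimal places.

σ̂²_MAP = 3.8602

Sum of squared deviations about the known mean: SS = (2.8−2)² + (3.9−2)² + (-3.4−2)² = 33.41.
The Normal likelihood contributes (σ²)^(−n/2) exp(−SS/(2σ²)), so the posterior is Inverse-Gamma(α + n/2, β + SS/2) = Inverse-Gamma(5.4, 24.705).
The mode of Inverse-Gamma(a, b) is b/(a+1) = 24.705/6.4 ≈ 3.8602.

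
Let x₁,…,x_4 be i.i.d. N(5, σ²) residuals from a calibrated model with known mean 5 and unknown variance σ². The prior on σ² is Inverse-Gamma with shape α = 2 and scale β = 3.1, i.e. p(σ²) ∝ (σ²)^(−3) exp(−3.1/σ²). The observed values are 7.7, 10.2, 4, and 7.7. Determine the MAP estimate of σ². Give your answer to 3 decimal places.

Sum of squared deviations about the known mean: SS = (7.7−5)² + (10.2−5)² + (4−5)² + (7.7−5)² = 42.62.
The Normal likelihood contributes (σ²)^(−n/2) exp(−SS/(2σ²)), so the posterior is Inverse-Gamma(α + n/2, β + SS/2) = Inverse-Gamma(4, 24.41).
The mode of Inverse-Gamma(a, b) is b/(a+1) = 24.41/5 ≈ 4.882.

σ̂²_MAP = 4.882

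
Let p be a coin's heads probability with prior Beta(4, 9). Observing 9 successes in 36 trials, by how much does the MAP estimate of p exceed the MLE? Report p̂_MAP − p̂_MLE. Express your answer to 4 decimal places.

MAP − MLE = 0.0053

Posterior is Beta(13, 36); MAP = (13−1)/(49−2) = 12/47 ≈ 0.25532.
MLE ignores the prior: p̂_MLE = k/n = 9/36 ≈ 0.25000.
Difference = 12/47 − 9/36 = 1/188 ≈ 0.0053.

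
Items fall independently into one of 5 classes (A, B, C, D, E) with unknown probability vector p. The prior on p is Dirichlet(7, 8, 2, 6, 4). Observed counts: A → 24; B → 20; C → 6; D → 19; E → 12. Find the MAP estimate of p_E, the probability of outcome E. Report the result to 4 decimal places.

MAP estimate of p_E = 0.1456

The posterior is Dirichlet(αᵢ + nᵢ) = Dirichlet(31, 28, 8, 25, 16).
For a Dirichlet(a₁,…,a_K) with all aᵢ > 1, the mode has j-th component (aⱼ − 1)/(Σaᵢ − K).
Here Σaᵢ = 108 and K = 5, so p_E = (16 − 1)/(108 − 5) = 15/103 ≈ 0.1456.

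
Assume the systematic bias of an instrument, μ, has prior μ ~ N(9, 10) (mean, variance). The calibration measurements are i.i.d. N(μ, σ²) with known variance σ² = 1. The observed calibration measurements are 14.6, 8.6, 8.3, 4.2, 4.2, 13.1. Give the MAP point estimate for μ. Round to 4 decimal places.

n = 6; x̄ = (14.6 + 8.6 + 8.3 + 4.2 + 4.2 + 13.1)/6 = 53/6 = 53/6 ≈ 8.8333.
For a Normal prior and Normal likelihood with known variance, the posterior is Normal; its mode equals its mean, the precision-weighted average.
Prior precision 1/σ₀² = 1/10 = 0.1; data precision n/σ² = 6/1 = 6.
μ̂ = (0.1·9 + 6·(53/6)) / (0.1 + 6) = 53.9/6.1 = 539/61 ≈ 8.8361.

μ̂_MAP = 8.8361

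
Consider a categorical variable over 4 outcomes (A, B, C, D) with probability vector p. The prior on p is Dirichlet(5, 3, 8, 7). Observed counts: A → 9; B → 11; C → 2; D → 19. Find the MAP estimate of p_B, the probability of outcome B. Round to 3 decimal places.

The posterior is Dirichlet(αᵢ + nᵢ) = Dirichlet(14, 14, 10, 26).
For a Dirichlet(a₁,…,a_K) with all aᵢ > 1, the mode has j-th component (aⱼ − 1)/(Σaᵢ − K).
Here Σaᵢ = 64 and K = 4, so p_B = (14 − 1)/(64 − 4) = 13/60 ≈ 0.217.

MAP estimate of p_B = 0.217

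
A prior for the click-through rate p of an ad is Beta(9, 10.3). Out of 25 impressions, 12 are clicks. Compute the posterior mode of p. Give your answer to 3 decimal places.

p̂_MAP = 0.473

Prior: Beta(9, 10.3).
Data: 12 successes in 25 trials. The binomial likelihood contributes p^12(1−p)^13, so the posterior is Beta(9+12, 10.3+13) = Beta(21, 23.3).
For Beta(a, b) with a, b > 1 the mode is (a−1)/(a+b−2) = 20/42.3 ≈ 0.473.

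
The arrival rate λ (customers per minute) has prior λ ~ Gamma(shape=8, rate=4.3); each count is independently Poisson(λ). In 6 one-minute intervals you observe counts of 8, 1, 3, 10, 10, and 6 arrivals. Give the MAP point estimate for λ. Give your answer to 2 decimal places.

λ̂_MAP = 4.37

Σxᵢ = 8+1+3+10+10+6 = 38, with n = 6.
Posterior ∝ λ^7e^(−4.3λ) · λ^38e^(−6λ) = λ^45e^(−10.3λ), i.e. Gamma(shape=46, rate=10.3).
The mode of a Gamma(a, b) with a ≥ 1 (shape–rate) is (a−1)/b = 45/10.3 ≈ 4.37.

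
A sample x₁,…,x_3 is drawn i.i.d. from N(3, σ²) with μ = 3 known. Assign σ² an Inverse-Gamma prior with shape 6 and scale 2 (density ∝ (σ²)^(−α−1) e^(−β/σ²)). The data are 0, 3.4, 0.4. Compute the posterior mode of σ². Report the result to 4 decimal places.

Sum of squared deviations about the known mean: SS = (0−3)² + (3.4−3)² + (0.4−3)² = 15.92.
The Normal likelihood contributes (σ²)^(−n/2) exp(−SS/(2σ²)), so the posterior is Inverse-Gamma(α + n/2, β + SS/2) = Inverse-Gamma(7.5, 9.96).
The mode of Inverse-Gamma(a, b) is b/(a+1) = 9.96/8.5 ≈ 1.1718.

σ̂²_MAP = 1.1718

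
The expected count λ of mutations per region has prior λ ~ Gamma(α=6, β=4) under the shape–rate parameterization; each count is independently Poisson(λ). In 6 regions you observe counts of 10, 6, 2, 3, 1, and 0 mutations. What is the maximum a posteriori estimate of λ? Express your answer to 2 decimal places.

λ̂_MAP = 2.70

Σxᵢ = 10+6+2+3+1+0 = 22, with n = 6.
Posterior ∝ λ^5e^(−4λ) · λ^22e^(−6λ) = λ^27e^(−10λ), i.e. Gamma(shape=28, rate=10).
The mode of a Gamma(a, b) with a ≥ 1 (shape–rate) is (a−1)/b = 27/10 ≈ 2.70.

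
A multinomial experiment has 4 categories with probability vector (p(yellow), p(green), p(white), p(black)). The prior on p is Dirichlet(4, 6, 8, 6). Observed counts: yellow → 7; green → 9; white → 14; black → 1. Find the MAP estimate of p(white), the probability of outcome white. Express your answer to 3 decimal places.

The posterior is Dirichlet(αᵢ + nᵢ) = Dirichlet(11, 15, 22, 7).
For a Dirichlet(a₁,…,a_K) with all aᵢ > 1, the mode has j-th component (aⱼ − 1)/(Σaᵢ − K).
Here Σaᵢ = 55 and K = 4, so p(white) = (22 − 1)/(55 − 4) = 21/51 ≈ 0.412.

MAP estimate of p(white) = 0.412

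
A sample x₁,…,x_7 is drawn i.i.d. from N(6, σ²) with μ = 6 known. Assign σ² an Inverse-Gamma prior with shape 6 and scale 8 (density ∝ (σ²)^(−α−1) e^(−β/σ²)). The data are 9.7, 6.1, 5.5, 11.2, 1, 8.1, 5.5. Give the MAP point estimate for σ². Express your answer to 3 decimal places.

Sum of squared deviations about the known mean: SS = (9.7−6)² + (6.1−6)² + (5.5−6)² + (11.2−6)² + (1−6)² + (8.1−6)² + (5.5−6)² = 70.65.
The Normal likelihood contributes (σ²)^(−n/2) exp(−SS/(2σ²)), so the posterior is Inverse-Gamma(α + n/2, β + SS/2) = Inverse-Gamma(9.5, 43.325).
The mode of Inverse-Gamma(a, b) is b/(a+1) = 43.325/10.5 ≈ 4.126.

σ̂²_MAP = 4.126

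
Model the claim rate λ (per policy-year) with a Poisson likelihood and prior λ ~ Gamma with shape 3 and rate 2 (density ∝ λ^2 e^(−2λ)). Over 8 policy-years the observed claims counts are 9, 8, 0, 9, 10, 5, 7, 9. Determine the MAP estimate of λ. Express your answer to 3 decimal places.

Σxᵢ = 9+8+0+9+10+5+7+9 = 57, with n = 8.
Posterior ∝ λ^2e^(−2λ) · λ^57e^(−8λ) = λ^59e^(−10λ), i.e. Gamma(shape=60, rate=10).
The mode of a Gamma(a, b) with a ≥ 1 (shape–rate) is (a−1)/b = 59/10 ≈ 5.900.

λ̂_MAP = 5.900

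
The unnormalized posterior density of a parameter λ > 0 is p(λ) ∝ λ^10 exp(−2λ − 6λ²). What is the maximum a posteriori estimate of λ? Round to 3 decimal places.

ℓ'(λ) = 10/λ − 2 − 12λ. Setting this to zero and multiplying by λ: 12λ² + 2λ − 10 = 0.
λ = (−2 + √(2² + 4·12·10)) / (2·12) = (−2 + √484) / 24 = (−2 + 22)/24 = 5/6.
ℓ''(λ) = −10/λ² − 12 < 0, confirming a maximum.

λ̂_MAP = 0.833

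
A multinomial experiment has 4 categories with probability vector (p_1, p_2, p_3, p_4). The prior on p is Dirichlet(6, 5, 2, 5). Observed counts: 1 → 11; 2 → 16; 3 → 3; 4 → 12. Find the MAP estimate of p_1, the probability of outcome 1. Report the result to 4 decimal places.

The posterior is Dirichlet(αᵢ + nᵢ) = Dirichlet(17, 21, 5, 17).
For a Dirichlet(a₁,…,a_K) with all aᵢ > 1, the mode has j-th component (aⱼ − 1)/(Σaᵢ − K).
Here Σaᵢ = 60 and K = 4, so p_1 = (17 − 1)/(60 − 4) = 16/56 ≈ 0.2857.

MAP estimate: 0.2857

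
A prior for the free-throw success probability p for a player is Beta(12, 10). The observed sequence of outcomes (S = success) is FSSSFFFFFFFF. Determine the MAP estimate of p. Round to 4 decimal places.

p̂_MAP = 0.4375

Prior: Beta(12, 10).
Data: 3 successes in 12 trials (from the sequence). The binomial likelihood contributes p^3(1−p)^9, so the posterior is Beta(12+3, 10+9) = Beta(15, 19).
For Beta(a, b) with a, b > 1 the mode is (a−1)/(a+b−2) = 14/32 ≈ 0.4375.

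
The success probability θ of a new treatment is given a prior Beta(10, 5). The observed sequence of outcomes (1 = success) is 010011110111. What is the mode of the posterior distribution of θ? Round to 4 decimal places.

θ̂_MAP = 0.6800

Prior: Beta(10, 5).
Data: 8 successes in 12 trials (from the sequence). The binomial likelihood contributes θ^8(1−θ)^4, so the posterior is Beta(10+8, 5+4) = Beta(18, 9).
For Beta(a, b) with a, b > 1 the mode is (a−1)/(a+b−2) = 17/25 ≈ 0.6800.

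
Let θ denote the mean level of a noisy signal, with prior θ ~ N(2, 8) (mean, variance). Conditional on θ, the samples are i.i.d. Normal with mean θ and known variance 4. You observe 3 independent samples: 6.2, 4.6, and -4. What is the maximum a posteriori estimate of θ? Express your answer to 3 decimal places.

θ̂_MAP = 2.229

n = 3; x̄ = (6.2 + 4.6 + (-4))/3 = 6.8/3 = 34/15 ≈ 2.2667.
For a Normal prior and Normal likelihood with known variance, the posterior is Normal; its mode equals its mean, the precision-weighted average.
Prior precision 1/σ₀² = 1/8 = 0.125; data precision n/σ² = 3/4 = 0.75.
θ̂ = (0.125·2 + 0.75·(34/15)) / (0.125 + 0.75) = 1.95/0.875 = 78/35 ≈ 2.229.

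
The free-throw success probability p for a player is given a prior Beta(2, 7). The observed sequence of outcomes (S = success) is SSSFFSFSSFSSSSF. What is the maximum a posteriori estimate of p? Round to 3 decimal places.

p̂_MAP = 0.500

Prior: Beta(2, 7).
Data: 10 successes in 15 trials (from the sequence). The binomial likelihood contributes p^10(1−p)^5, so the posterior is Beta(2+10, 7+5) = Beta(12, 12).
For Beta(a, b) with a, b > 1 the mode is (a−1)/(a+b−2) = 11/22 ≈ 0.500.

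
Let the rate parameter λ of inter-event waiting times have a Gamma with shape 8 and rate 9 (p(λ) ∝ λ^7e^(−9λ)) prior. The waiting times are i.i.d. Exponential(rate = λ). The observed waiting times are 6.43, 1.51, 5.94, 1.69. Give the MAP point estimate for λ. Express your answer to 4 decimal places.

The Exponential(rate=λ) likelihood is ∝ λ^n e^(−λΣtᵢ). Here n = 4 and Σtᵢ = 6.43 + 1.51 + 5.94 + 1.69 = 15.57.
Posterior ∝ λ^7e^(−9λ) · λ^4e^(−15.57λ) = λ^11e^(−24.57λ), i.e. Gamma(12, 24.57).
Mode = (a−1)/b = 11/24.57 ≈ 0.4477.

λ̂_MAP = 0.4477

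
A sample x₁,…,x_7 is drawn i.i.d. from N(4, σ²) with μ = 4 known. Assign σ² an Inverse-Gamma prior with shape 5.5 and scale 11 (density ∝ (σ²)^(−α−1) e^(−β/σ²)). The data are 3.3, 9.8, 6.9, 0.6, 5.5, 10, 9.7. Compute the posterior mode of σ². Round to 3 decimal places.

Sum of squared deviations about the known mean: SS = (3.3−4)² + (9.8−4)² + (6.9−4)² + (0.6−4)² + (5.5−4)² + (10−4)² + (9.7−4)² = 124.84.
The Normal likelihood contributes (σ²)^(−n/2) exp(−SS/(2σ²)), so the posterior is Inverse-Gamma(α + n/2, β + SS/2) = Inverse-Gamma(9, 73.42).
The mode of Inverse-Gamma(a, b) is b/(a+1) = 73.42/10 ≈ 7.342.

σ̂²_MAP = 7.342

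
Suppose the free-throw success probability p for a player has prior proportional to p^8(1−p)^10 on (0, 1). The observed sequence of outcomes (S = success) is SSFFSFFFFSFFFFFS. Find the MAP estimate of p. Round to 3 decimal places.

p̂_MAP = 0.382

The prior density ∝ p^8(1−p)^10 is the kernel of Beta(9, 11).
Data: 5 successes in 16 trials (from the sequence). The binomial likelihood contributes p^5(1−p)^11, so the posterior is Beta(9+5, 11+11) = Beta(14, 22).
For Beta(a, b) with a, b > 1 the mode is (a−1)/(a+b−2) = 13/34 ≈ 0.382.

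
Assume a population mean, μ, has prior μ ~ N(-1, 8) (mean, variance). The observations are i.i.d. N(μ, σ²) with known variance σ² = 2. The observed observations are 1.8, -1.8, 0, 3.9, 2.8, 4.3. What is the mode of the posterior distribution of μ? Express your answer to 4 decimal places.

n = 6; x̄ = (1.8 + (-1.8) + 0 + 3.9 + 2.8 + 4.3)/6 = 11/6 = 11/6 ≈ 1.8333.
For a Normal prior and Normal likelihood with known variance, the posterior is Normal; its mode equals its mean, the precision-weighted average.
Prior precision 1/σ₀² = 1/8 = 0.125; data precision n/σ² = 6/2 = 3.
μ̂ = (0.125·(-1) + 3·(11/6)) / (0.125 + 3) = 5.375/3.125 = 1.7200.

μ̂_MAP = 1.7200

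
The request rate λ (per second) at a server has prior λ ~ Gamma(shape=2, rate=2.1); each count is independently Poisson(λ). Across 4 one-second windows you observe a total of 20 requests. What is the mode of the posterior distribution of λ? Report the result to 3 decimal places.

λ̂_MAP = 3.443

Σxᵢ = 20, n = 4.
Posterior ∝ λe^(−2.1λ) · λ^20e^(−4λ) = λ^21e^(−6.1λ), i.e. Gamma(shape=22, rate=6.1).
The mode of a Gamma(a, b) with a ≥ 1 (shape–rate) is (a−1)/b = 21/6.1 ≈ 3.443.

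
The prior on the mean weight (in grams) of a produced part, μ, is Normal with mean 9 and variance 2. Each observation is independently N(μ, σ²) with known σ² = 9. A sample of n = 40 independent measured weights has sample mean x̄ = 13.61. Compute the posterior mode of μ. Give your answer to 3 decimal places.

n = 40, x̄ = 13.61.
For a Normal prior and Normal likelihood with known variance, the posterior is Normal; its mode equals its mean, the precision-weighted average.
Prior precision 1/σ₀² = 1/2 = 0.5; data precision n/σ² = 40/9.
μ̂ = (0.5·9 + (40/9)·13.61) / (0.5 + 40/9) = (5849/90)/(89/18) = 5849/445 ≈ 13.144.

μ̂_MAP = 13.144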